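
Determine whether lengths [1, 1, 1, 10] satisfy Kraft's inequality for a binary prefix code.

Kraft inequality: Σ 2^(-l_i) ≤ 1 for prefix-free code
Calculating: 2^(-1) + 2^(-1) + 2^(-1) + 2^(-10)
= 0.5 + 0.5 + 0.5 + 0.0009765625
= 1.5010
Since 1.5010 > 1, prefix-free code does not exist


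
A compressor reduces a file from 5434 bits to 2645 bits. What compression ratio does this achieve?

Compression ratio = Original / Compressed
= 5434 / 2645 = 2.05:1


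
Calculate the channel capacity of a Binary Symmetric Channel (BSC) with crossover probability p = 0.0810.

For BSC with error probability p:
C = 1 - H(p) where H(p) is binary entropy
H(0.0810) = -0.0810 × log₂(0.0810) - 0.9190 × log₂(0.9190)
H(p) = 0.4057
C = 1 - 0.4057 = 0.5943 bits/use


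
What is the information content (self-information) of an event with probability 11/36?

Information content I(x) = -log₂(p(x))
I = -log₂(11/36) = -log₂(0.3056)
I = 1.7105 bits


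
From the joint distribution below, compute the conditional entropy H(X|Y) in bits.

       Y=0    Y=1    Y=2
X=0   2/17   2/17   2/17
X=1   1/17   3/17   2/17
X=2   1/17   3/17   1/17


H(X|Y) = Σ_y p(y) H(X|Y=y)
  p(Y=0) = 4/17, H(X|Y=0) = 1.5000
  p(Y=1) = 8/17, H(X|Y=1) = 1.5613
  p(Y=2) = 5/17, H(X|Y=2) = 1.5219
H(X|Y) = 0.2353×1.5000 + 0.4706×1.5613 + 0.2941×1.5219 = 1.5353 bits


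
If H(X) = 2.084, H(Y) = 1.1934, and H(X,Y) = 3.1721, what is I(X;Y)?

I(X;Y) = H(X) + H(Y) - H(X,Y)
I(X;Y) = 2.084 + 1.1934 - 3.1721 = 0.1053 bits


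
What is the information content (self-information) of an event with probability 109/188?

Information content I(x) = -log₂(p(x))
I = -log₂(109/188) = -log₂(0.5798)
I = 0.7864 bits


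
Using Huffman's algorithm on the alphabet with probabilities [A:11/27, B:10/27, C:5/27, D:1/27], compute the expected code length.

Huffman tree construction:
Combine smallest probabilities repeatedly
Resulting codes:
  A: 0 (length 1)
  B: 11 (length 2)
  C: 101 (length 3)
  D: 100 (length 3)
Average length = Σ p(s) × length(s) = 1.8148 bits


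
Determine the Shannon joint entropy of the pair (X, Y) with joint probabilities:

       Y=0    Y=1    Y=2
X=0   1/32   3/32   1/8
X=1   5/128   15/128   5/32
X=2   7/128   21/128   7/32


H(X,Y) = -Σ p(x,y) log₂ p(x,y)
  p(0,0)=1/32: -0.0312 × log₂(0.0312) = 0.1562
  p(0,1)=3/32: -0.0938 × log₂(0.0938) = 0.3202
  p(0,2)=1/8: -0.1250 × log₂(0.1250) = 0.3750
  p(1,0)=5/128: -0.0391 × log₂(0.0391) = 0.1827
  p(1,1)=15/128: -0.1172 × log₂(0.1172) = 0.3625
  p(1,2)=5/32: -0.1562 × log₂(0.1562) = 0.4184
  p(2,0)=7/128: -0.0547 × log₂(0.0547) = 0.2293
  p(2,1)=21/128: -0.1641 × log₂(0.1641) = 0.4278
  p(2,2)=7/32: -0.2188 × log₂(0.2188) = 0.4796
H(X,Y) = 2.9518 bits


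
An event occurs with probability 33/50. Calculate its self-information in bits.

Information content I(x) = -log₂(p(x))
I = -log₂(33/50) = -log₂(0.6600)
I = 0.5995 bits


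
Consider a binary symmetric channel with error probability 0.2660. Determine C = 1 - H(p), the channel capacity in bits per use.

For BSC with error probability p:
C = 1 - H(p) where H(p) is binary entropy
H(0.2660) = -0.2660 × log₂(0.2660) - 0.7340 × log₂(0.7340)
H(p) = 0.8357
C = 1 - 0.8357 = 0.1643 bits/use


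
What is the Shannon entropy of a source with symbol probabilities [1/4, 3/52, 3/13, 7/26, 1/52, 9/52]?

H(X) = -Σ p(x) log₂ p(x)
  -1/4 × log₂(1/4) = 0.5000
  -3/52 × log₂(3/52) = 0.2374
  -3/13 × log₂(3/13) = 0.4882
  -7/26 × log₂(7/26) = 0.5097
  -1/52 × log₂(1/52) = 0.1096
  -9/52 × log₂(9/52) = 0.4380
H(X) = 2.2829 bits


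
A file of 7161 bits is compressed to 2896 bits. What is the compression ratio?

Compression ratio = Original / Compressed
= 7161 / 2896 = 2.47:1


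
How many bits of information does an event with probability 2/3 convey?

Information content I(x) = -log₂(p(x))
I = -log₂(2/3) = -log₂(0.6667)
I = 0.5850 bits


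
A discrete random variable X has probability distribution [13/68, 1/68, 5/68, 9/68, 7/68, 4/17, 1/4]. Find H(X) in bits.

H(X) = -Σ p(x) log₂ p(x)
  -13/68 × log₂(13/68) = 0.4563
  -1/68 × log₂(1/68) = 0.0895
  -5/68 × log₂(5/68) = 0.2769
  -9/68 × log₂(9/68) = 0.3861
  -7/68 × log₂(7/68) = 0.3377
  -4/17 × log₂(4/17) = 0.4912
  -1/4 × log₂(1/4) = 0.5000
H(X) = 2.5377 bits


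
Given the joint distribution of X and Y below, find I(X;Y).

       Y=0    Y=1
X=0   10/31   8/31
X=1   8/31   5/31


H(X) = 0.9812, H(Y) = 0.9812, H(X,Y) = 1.9597
I(X;Y) = H(X) + H(Y) - H(X,Y) = 0.0026 bits


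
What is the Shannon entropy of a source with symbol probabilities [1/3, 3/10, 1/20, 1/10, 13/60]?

H(X) = -Σ p(x) log₂ p(x)
  -1/3 × log₂(1/3) = 0.5283
  -3/10 × log₂(3/10) = 0.5211
  -1/20 × log₂(1/20) = 0.2161
  -1/10 × log₂(1/10) = 0.3322
  -13/60 × log₂(13/60) = 0.4781
H(X) = 2.0758 bits


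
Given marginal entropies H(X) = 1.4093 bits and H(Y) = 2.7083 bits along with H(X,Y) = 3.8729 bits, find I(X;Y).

I(X;Y) = H(X) + H(Y) - H(X,Y)
I(X;Y) = 1.4093 + 2.7083 - 3.8729 = 0.2447 bits


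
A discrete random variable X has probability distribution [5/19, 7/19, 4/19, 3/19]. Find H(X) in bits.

H(X) = -Σ p(x) log₂ p(x)
  -5/19 × log₂(5/19) = 0.5068
  -7/19 × log₂(7/19) = 0.5307
  -4/19 × log₂(4/19) = 0.4732
  -3/19 × log₂(3/19) = 0.4205
H(X) = 1.9313 bits


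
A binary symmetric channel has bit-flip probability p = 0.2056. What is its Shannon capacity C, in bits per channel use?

For BSC with error probability p:
C = 1 - H(p) where H(p) is binary entropy
H(0.2056) = -0.2056 × log₂(0.2056) - 0.7944 × log₂(0.7944)
H(p) = 0.7330
C = 1 - 0.7330 = 0.2670 bits/use


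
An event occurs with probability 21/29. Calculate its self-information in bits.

Information content I(x) = -log₂(p(x))
I = -log₂(21/29) = -log₂(0.7241)
I = 0.4657 bits


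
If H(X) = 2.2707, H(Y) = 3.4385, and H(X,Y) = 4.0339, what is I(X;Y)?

I(X;Y) = H(X) + H(Y) - H(X,Y)
I(X;Y) = 2.2707 + 3.4385 - 4.0339 = 1.6753 bits


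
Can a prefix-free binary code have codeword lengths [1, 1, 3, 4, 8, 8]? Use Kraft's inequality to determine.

Kraft inequality: Σ 2^(-l_i) ≤ 1 for prefix-free code
Calculating: 2^(-1) + 2^(-1) + 2^(-3) + 2^(-4) + 2^(-8) + 2^(-8)
= 0.5 + 0.5 + 0.125 + 0.0625 + 0.00390625 + 0.00390625
= 1.1953
Since 1.1953 > 1, prefix-free code does not exist


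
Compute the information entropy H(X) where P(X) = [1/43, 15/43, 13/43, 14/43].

H(X) = -Σ p(x) log₂ p(x)
  -1/43 × log₂(1/43) = 0.1262
  -15/43 × log₂(15/43) = 0.5300
  -13/43 × log₂(13/43) = 0.5218
  -14/43 × log₂(14/43) = 0.5271
H(X) = 1.7051 bits


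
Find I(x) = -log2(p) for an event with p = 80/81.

Information content I(x) = -log₂(p(x))
I = -log₂(80/81) = -log₂(0.9877)
I = 0.0179 bits


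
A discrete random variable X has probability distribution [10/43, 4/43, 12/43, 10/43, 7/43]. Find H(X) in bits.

H(X) = -Σ p(x) log₂ p(x)
  -10/43 × log₂(10/43) = 0.4894
  -4/43 × log₂(4/43) = 0.3187
  -12/43 × log₂(12/43) = 0.5139
  -10/43 × log₂(10/43) = 0.4894
  -7/43 × log₂(7/43) = 0.4263
H(X) = 2.2377 bits


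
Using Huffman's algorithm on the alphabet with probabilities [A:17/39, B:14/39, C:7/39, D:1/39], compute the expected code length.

Huffman tree construction:
Combine smallest probabilities repeatedly
Resulting codes:
  A: 0 (length 1)
  B: 11 (length 2)
  C: 101 (length 3)
  D: 100 (length 3)
Average length = Σ p(s) × length(s) = 1.7692 bits


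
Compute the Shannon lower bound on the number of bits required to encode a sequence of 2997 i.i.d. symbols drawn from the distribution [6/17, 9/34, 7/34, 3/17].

Entropy H = 1.9489 bits/symbol
Minimum bits = H × n = 1.9489 × 2997
= 5840.94 bits


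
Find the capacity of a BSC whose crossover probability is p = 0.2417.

For BSC with error probability p:
C = 1 - H(p) where H(p) is binary entropy
H(0.2417) = -0.2417 × log₂(0.2417) - 0.7583 × log₂(0.7583)
H(p) = 0.7979
C = 1 - 0.7979 = 0.2021 bits/use


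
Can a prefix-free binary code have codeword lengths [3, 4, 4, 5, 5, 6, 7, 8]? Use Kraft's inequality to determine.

Kraft inequality: Σ 2^(-l_i) ≤ 1 for prefix-free code
Calculating: 2^(-3) + 2^(-4) + 2^(-4) + 2^(-5) + 2^(-5) + 2^(-6) + 2^(-7) + 2^(-8)
= 0.125 + 0.0625 + 0.0625 + 0.03125 + 0.03125 + 0.015625 + 0.0078125 + 0.00390625
= 0.3398
Since 0.3398 ≤ 1, prefix-free code exists


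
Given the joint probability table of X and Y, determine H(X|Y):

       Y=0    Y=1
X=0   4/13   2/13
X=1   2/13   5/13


H(X|Y) = Σ_y p(y) H(X|Y=y)
  p(Y=0) = 6/13, H(X|Y=0) = 0.9183
  p(Y=1) = 7/13, H(X|Y=1) = 0.8631
H(X|Y) = 0.4615×0.9183 + 0.5385×0.8631 = 0.8886 bits


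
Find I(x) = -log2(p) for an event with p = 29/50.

Information content I(x) = -log₂(p(x))
I = -log₂(29/50) = -log₂(0.5800)
I = 0.7859 bits


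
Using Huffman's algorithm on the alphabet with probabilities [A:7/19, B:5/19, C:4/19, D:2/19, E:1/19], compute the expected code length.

Huffman tree construction:
Combine smallest probabilities repeatedly
Resulting codes:
  A: 11 (length 2)
  B: 10 (length 2)
  C: 01 (length 2)
  D: 001 (length 3)
  E: 000 (length 3)
Average length = Σ p(s) × length(s) = 2.1579 bits


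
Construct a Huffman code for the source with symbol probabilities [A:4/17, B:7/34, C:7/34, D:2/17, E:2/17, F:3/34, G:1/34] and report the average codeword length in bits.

Huffman tree construction:
Combine smallest probabilities repeatedly
Resulting codes:
  A: 01 (length 2)
  B: 111 (length 3)
  C: 00 (length 2)
  D: 100 (length 3)
  E: 101 (length 3)
  F: 1101 (length 4)
  G: 1100 (length 4)
Average length = Σ p(s) × length(s) = 2.6765 bits


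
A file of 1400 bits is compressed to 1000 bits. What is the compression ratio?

Compression ratio = Original / Compressed
= 1400 / 1000 = 1.40:1


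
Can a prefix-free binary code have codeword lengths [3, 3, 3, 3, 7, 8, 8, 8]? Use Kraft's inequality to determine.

Kraft inequality: Σ 2^(-l_i) ≤ 1 for prefix-free code
Calculating: 2^(-3) + 2^(-3) + 2^(-3) + 2^(-3) + 2^(-7) + 2^(-8) + 2^(-8) + 2^(-8)
= 0.125 + 0.125 + 0.125 + 0.125 + 0.0078125 + 0.00390625 + 0.00390625 + 0.00390625
= 0.5195
Since 0.5195 ≤ 1, prefix-free code exists


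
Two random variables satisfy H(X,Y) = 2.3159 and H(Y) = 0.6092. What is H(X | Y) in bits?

Chain rule: H(X,Y) = H(X|Y) + H(Y)
H(X|Y) = H(X,Y) - H(Y) = 2.3159 - 0.6092 = 1.7067 bits


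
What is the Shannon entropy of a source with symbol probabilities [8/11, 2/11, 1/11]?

H(X) = -Σ p(x) log₂ p(x)
  -8/11 × log₂(8/11) = 0.3341
  -2/11 × log₂(2/11) = 0.4472
  -1/11 × log₂(1/11) = 0.3145
H(X) = 1.0958 bits


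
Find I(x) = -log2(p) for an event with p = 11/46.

Information content I(x) = -log₂(p(x))
I = -log₂(11/46) = -log₂(0.2391)
I = 2.0641 bits


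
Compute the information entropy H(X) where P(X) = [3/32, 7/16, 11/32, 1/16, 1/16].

H(X) = -Σ p(x) log₂ p(x)
  -3/32 × log₂(3/32) = 0.3202
  -7/16 × log₂(7/16) = 0.5218
  -11/32 × log₂(11/32) = 0.5296
  -1/16 × log₂(1/16) = 0.2500
  -1/16 × log₂(1/16) = 0.2500
H(X) = 1.8715 bits


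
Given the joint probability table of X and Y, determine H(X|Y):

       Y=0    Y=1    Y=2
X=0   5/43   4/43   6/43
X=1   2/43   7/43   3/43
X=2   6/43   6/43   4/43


H(X|Y) = Σ_y p(y) H(X|Y=y)
  p(Y=0) = 13/43, H(X|Y=0) = 1.4605
  p(Y=1) = 17/43, H(X|Y=1) = 1.5486
  p(Y=2) = 13/43, H(X|Y=2) = 1.5262
H(X|Y) = 0.3023×1.4605 + 0.3953×1.5486 + 0.3023×1.5262 = 1.5152 bits


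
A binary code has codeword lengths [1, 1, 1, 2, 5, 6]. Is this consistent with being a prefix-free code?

Kraft inequality: Σ 2^(-l_i) ≤ 1 for prefix-free code
Calculating: 2^(-1) + 2^(-1) + 2^(-1) + 2^(-2) + 2^(-5) + 2^(-6)
= 0.5 + 0.5 + 0.5 + 0.25 + 0.03125 + 0.015625
= 1.7969
Since 1.7969 > 1, prefix-free code does not exist


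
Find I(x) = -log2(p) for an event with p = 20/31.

Information content I(x) = -log₂(p(x))
I = -log₂(20/31) = -log₂(0.6452)
I = 0.6323 bits


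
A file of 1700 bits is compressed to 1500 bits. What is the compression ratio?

Compression ratio = Original / Compressed
= 1700 / 1500 = 1.13:1


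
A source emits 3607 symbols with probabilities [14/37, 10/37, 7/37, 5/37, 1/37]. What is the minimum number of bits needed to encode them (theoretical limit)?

Entropy H = 2.0261 bits/symbol
Minimum bits = H × n = 2.0261 × 3607
= 7308.21 bits


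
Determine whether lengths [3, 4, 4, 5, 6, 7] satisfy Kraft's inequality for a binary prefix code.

Kraft inequality: Σ 2^(-l_i) ≤ 1 for prefix-free code
Calculating: 2^(-3) + 2^(-4) + 2^(-4) + 2^(-5) + 2^(-6) + 2^(-7)
= 0.125 + 0.0625 + 0.0625 + 0.03125 + 0.015625 + 0.0078125
= 0.3047
Since 0.3047 ≤ 1, prefix-free code exists


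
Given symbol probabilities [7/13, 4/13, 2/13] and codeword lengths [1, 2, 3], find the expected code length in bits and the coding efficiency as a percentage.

Average length L = Σ p_i × l_i = 1.6154 bits
Entropy H = 1.4196 bits
Efficiency η = H/L × 100% = 87.88%


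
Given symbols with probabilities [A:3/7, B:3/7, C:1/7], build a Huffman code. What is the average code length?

Huffman tree construction:
Combine smallest probabilities repeatedly
Resulting codes:
  A: 11 (length 2)
  B: 0 (length 1)
  C: 10 (length 2)
Average length = Σ p(s) × length(s) = 1.5714 bits


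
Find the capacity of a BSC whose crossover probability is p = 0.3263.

For BSC with error probability p:
C = 1 - H(p) where H(p) is binary entropy
H(0.3263) = -0.3263 × log₂(0.3263) - 0.6737 × log₂(0.6737)
H(p) = 0.9111
C = 1 - 0.9111 = 0.0889 bits/use


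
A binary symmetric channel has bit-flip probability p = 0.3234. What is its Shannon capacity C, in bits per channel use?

For BSC with error probability p:
C = 1 - H(p) where H(p) is binary entropy
H(0.3234) = -0.3234 × log₂(0.3234) - 0.6766 × log₂(0.6766)
H(p) = 0.9080
C = 1 - 0.9080 = 0.0920 bits/use


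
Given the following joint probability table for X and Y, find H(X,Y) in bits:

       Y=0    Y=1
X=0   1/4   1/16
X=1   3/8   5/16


H(X,Y) = -Σ p(x,y) log₂ p(x,y)
  p(0,0)=1/4: -0.2500 × log₂(0.2500) = 0.5000
  p(0,1)=1/16: -0.0625 × log₂(0.0625) = 0.2500
  p(1,0)=3/8: -0.3750 × log₂(0.3750) = 0.5306
  p(1,1)=5/16: -0.3125 × log₂(0.3125) = 0.5244
H(X,Y) = 1.8050 bits


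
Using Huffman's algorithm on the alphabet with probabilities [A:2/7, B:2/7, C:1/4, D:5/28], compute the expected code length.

Huffman tree construction:
Combine smallest probabilities repeatedly
Resulting codes:
  A: 10 (length 2)
  B: 11 (length 2)
  C: 01 (length 2)
  D: 00 (length 2)
Average length = Σ p(s) × length(s) = 2.0000 bits


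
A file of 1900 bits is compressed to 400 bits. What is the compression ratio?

Compression ratio = Original / Compressed
= 1900 / 400 = 4.75:1


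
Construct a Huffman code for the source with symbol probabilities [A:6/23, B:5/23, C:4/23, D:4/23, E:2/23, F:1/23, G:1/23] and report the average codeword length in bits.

Huffman tree construction:
Combine smallest probabilities repeatedly
Resulting codes:
  A: 10 (length 2)
  B: 01 (length 2)
  C: 110 (length 3)
  D: 111 (length 3)
  E: 000 (length 3)
  F: 0010 (length 4)
  G: 0011 (length 4)
Average length = Σ p(s) × length(s) = 2.6087 bits


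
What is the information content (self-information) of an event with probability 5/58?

Information content I(x) = -log₂(p(x))
I = -log₂(5/58) = -log₂(0.0862)
I = 3.5361 bits


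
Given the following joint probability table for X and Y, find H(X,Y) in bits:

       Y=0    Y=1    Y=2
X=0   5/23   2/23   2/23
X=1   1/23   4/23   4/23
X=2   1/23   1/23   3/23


H(X,Y) = -Σ p(x,y) log₂ p(x,y)
  p(0,0)=5/23: -0.2174 × log₂(0.2174) = 0.4786
  p(0,1)=2/23: -0.0870 × log₂(0.0870) = 0.3064
  p(0,2)=2/23: -0.0870 × log₂(0.0870) = 0.3064
  p(1,0)=1/23: -0.0435 × log₂(0.0435) = 0.1967
  p(1,1)=4/23: -0.1739 × log₂(0.1739) = 0.4389
  p(1,2)=4/23: -0.1739 × log₂(0.1739) = 0.4389
  p(2,0)=1/23: -0.0435 × log₂(0.0435) = 0.1967
  p(2,1)=1/23: -0.0435 × log₂(0.0435) = 0.1967
  p(2,2)=3/23: -0.1304 × log₂(0.1304) = 0.3833
H(X,Y) = 2.9425 bits


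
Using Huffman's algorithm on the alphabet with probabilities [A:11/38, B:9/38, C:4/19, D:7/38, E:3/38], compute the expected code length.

Huffman tree construction:
Combine smallest probabilities repeatedly
Resulting codes:
  A: 11 (length 2)
  B: 01 (length 2)
  C: 00 (length 2)
  D: 101 (length 3)
  E: 100 (length 3)
Average length = Σ p(s) × length(s) = 2.2632 bits


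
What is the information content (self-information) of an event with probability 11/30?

Information content I(x) = -log₂(p(x))
I = -log₂(11/30) = -log₂(0.3667)
I = 1.4475 bits


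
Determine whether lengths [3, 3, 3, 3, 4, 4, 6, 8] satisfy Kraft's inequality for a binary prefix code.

Kraft inequality: Σ 2^(-l_i) ≤ 1 for prefix-free code
Calculating: 2^(-3) + 2^(-3) + 2^(-3) + 2^(-3) + 2^(-4) + 2^(-4) + 2^(-6) + 2^(-8)
= 0.125 + 0.125 + 0.125 + 0.125 + 0.0625 + 0.0625 + 0.015625 + 0.00390625
= 0.6445
Since 0.6445 ≤ 1, prefix-free code exists


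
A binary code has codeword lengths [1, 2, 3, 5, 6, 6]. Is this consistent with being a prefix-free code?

Kraft inequality: Σ 2^(-l_i) ≤ 1 for prefix-free code
Calculating: 2^(-1) + 2^(-2) + 2^(-3) + 2^(-5) + 2^(-6) + 2^(-6)
= 0.5 + 0.25 + 0.125 + 0.03125 + 0.015625 + 0.015625
= 0.9375
Since 0.9375 ≤ 1, prefix-free code exists


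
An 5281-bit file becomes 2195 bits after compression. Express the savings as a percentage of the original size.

Space savings = (1 - Compressed/Original) × 100%
= (1 - 2195/5281) × 100%
= 58.44%


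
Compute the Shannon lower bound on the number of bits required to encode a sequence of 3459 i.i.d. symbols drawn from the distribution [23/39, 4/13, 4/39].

Entropy H = 1.3095 bits/symbol
Minimum bits = H × n = 1.3095 × 3459
= 4529.45 bits


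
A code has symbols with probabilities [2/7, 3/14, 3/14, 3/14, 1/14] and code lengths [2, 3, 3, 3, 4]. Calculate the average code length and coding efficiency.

Average length L = Σ p_i × l_i = 2.7857 bits
Entropy H = 2.2170 bits
Efficiency η = H/L × 100% = 79.59%


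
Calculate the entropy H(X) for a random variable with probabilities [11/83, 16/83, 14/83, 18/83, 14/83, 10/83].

H(X) = -Σ p(x) log₂ p(x)
  -11/83 × log₂(11/83) = 0.3864
  -16/83 × log₂(16/83) = 0.4578
  -14/83 × log₂(14/83) = 0.4331
  -18/83 × log₂(18/83) = 0.4782
  -14/83 × log₂(14/83) = 0.4331
  -10/83 × log₂(10/83) = 0.3678
H(X) = 2.5565 bits


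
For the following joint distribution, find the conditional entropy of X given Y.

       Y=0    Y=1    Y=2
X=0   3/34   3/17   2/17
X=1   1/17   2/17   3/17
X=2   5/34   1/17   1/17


H(X|Y) = Σ_y p(y) H(X|Y=y)
  p(Y=0) = 5/17, H(X|Y=0) = 1.4855
  p(Y=1) = 6/17, H(X|Y=1) = 1.4591
  p(Y=2) = 6/17, H(X|Y=2) = 1.4591
H(X|Y) = 0.2941×1.4855 + 0.3529×1.4591 + 0.3529×1.4591 = 1.4669 bits


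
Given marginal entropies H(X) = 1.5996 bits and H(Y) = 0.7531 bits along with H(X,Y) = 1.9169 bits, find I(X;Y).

I(X;Y) = H(X) + H(Y) - H(X,Y)
I(X;Y) = 1.5996 + 0.7531 - 1.9169 = 0.4358 bits


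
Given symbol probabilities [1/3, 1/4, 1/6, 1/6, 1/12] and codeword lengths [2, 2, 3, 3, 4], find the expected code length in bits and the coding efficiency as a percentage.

Average length L = Σ p_i × l_i = 2.5000 bits
Entropy H = 2.1887 bits
Efficiency η = H/L × 100% = 87.55%


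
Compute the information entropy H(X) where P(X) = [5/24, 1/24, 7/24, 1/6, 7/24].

H(X) = -Σ p(x) log₂ p(x)
  -5/24 × log₂(5/24) = 0.4715
  -1/24 × log₂(1/24) = 0.1910
  -7/24 × log₂(7/24) = 0.5185
  -1/6 × log₂(1/6) = 0.4308
  -7/24 × log₂(7/24) = 0.5185
H(X) = 2.1303 bits


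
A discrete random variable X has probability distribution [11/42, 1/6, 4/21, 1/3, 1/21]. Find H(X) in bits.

H(X) = -Σ p(x) log₂ p(x)
  -11/42 × log₂(11/42) = 0.5062
  -1/6 × log₂(1/6) = 0.4308
  -4/21 × log₂(4/21) = 0.4557
  -1/3 × log₂(1/3) = 0.5283
  -1/21 × log₂(1/21) = 0.2092
H(X) = 2.1302 bits


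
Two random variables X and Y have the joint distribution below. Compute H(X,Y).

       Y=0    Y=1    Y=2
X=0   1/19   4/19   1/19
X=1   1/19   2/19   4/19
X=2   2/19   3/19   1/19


H(X,Y) = -Σ p(x,y) log₂ p(x,y)
  p(0,0)=1/19: -0.0526 × log₂(0.0526) = 0.2236
  p(0,1)=4/19: -0.2105 × log₂(0.2105) = 0.4732
  p(0,2)=1/19: -0.0526 × log₂(0.0526) = 0.2236
  p(1,0)=1/19: -0.0526 × log₂(0.0526) = 0.2236
  p(1,1)=2/19: -0.1053 × log₂(0.1053) = 0.3419
  p(1,2)=4/19: -0.2105 × log₂(0.2105) = 0.4732
  p(2,0)=2/19: -0.1053 × log₂(0.1053) = 0.3419
  p(2,1)=3/19: -0.1579 × log₂(0.1579) = 0.4205
  p(2,2)=1/19: -0.0526 × log₂(0.0526) = 0.2236
H(X,Y) = 2.9450 bits


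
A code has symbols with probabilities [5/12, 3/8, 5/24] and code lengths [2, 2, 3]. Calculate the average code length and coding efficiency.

Average length L = Σ p_i × l_i = 2.2083 bits
Entropy H = 1.5284 bits
Efficiency η = H/L × 100% = 69.21%


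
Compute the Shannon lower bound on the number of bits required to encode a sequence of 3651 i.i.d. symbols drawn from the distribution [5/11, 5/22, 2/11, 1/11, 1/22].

Entropy H = 1.9672 bits/symbol
Minimum bits = H × n = 1.9672 × 3651
= 7182.28 bits


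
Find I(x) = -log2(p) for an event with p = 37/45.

Information content I(x) = -log₂(p(x))
I = -log₂(37/45) = -log₂(0.8222)
I = 0.2824 bits


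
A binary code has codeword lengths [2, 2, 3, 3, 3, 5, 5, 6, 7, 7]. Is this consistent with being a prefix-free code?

Kraft inequality: Σ 2^(-l_i) ≤ 1 for prefix-free code
Calculating: 2^(-2) + 2^(-2) + 2^(-3) + 2^(-3) + 2^(-3) + 2^(-5) + 2^(-5) + 2^(-6) + 2^(-7) + 2^(-7)
= 0.25 + 0.25 + 0.125 + 0.125 + 0.125 + 0.03125 + 0.03125 + 0.015625 + 0.0078125 + 0.0078125
= 0.9688
Since 0.9688 ≤ 1, prefix-free code exists


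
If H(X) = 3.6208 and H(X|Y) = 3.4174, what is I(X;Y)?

I(X;Y) = H(X) - H(X|Y)
I(X;Y) = 3.6208 - 3.4174 = 0.2034 bits


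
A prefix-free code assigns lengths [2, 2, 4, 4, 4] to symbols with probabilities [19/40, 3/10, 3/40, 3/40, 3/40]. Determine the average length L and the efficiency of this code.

Average length L = Σ p_i × l_i = 2.4500 bits
Entropy H = 1.8721 bits
Efficiency η = H/L × 100% = 76.41%


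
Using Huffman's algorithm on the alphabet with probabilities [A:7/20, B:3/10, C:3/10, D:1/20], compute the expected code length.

Huffman tree construction:
Combine smallest probabilities repeatedly
Resulting codes:
  A: 11 (length 2)
  B: 01 (length 2)
  C: 10 (length 2)
  D: 00 (length 2)
Average length = Σ p(s) × length(s) = 2.0000 bits


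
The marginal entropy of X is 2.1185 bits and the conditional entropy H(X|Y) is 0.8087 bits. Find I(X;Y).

I(X;Y) = H(X) - H(X|Y)
I(X;Y) = 2.1185 - 0.8087 = 1.3098 bits


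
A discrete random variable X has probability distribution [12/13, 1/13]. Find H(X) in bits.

H(X) = -Σ p(x) log₂ p(x)
  -12/13 × log₂(12/13) = 0.1066
  -1/13 × log₂(1/13) = 0.2846
H(X) = 0.3912 bits


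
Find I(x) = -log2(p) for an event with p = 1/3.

Information content I(x) = -log₂(p(x))
I = -log₂(1/3) = -log₂(0.3333)
I = 1.5850 bits


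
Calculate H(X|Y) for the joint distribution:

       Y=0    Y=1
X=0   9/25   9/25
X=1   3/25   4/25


H(X|Y) = Σ_y p(y) H(X|Y=y)
  p(Y=0) = 12/25, H(X|Y=0) = 0.8113
  p(Y=1) = 13/25, H(X|Y=1) = 0.8905
H(X|Y) = 0.4800×0.8113 + 0.5200×0.8905 = 0.8525 bits


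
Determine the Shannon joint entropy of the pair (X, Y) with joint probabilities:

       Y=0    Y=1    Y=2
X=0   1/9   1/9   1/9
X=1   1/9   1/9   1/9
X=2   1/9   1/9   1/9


H(X,Y) = -Σ p(x,y) log₂ p(x,y)
  p(0,0)=1/9: -0.1111 × log₂(0.1111) = 0.3522
  p(0,1)=1/9: -0.1111 × log₂(0.1111) = 0.3522
  p(0,2)=1/9: -0.1111 × log₂(0.1111) = 0.3522
  p(1,0)=1/9: -0.1111 × log₂(0.1111) = 0.3522
  p(1,1)=1/9: -0.1111 × log₂(0.1111) = 0.3522
  p(1,2)=1/9: -0.1111 × log₂(0.1111) = 0.3522
  p(2,0)=1/9: -0.1111 × log₂(0.1111) = 0.3522
  p(2,1)=1/9: -0.1111 × log₂(0.1111) = 0.3522
  p(2,2)=1/9: -0.1111 × log₂(0.1111) = 0.3522
H(X,Y) = 3.1699 bits


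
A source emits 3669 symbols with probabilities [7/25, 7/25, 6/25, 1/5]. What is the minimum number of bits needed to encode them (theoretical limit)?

Entropy H = 1.9870 bits/symbol
Minimum bits = H × n = 1.9870 × 3669
= 7290.16 bits


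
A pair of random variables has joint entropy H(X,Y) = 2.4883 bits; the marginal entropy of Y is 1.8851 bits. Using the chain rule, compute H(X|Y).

Chain rule: H(X,Y) = H(X|Y) + H(Y)
H(X|Y) = H(X,Y) - H(Y) = 2.4883 - 1.8851 = 0.6032 bits


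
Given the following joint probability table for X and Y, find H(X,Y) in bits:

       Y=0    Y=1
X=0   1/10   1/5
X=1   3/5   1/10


H(X,Y) = -Σ p(x,y) log₂ p(x,y)
  p(0,0)=1/10: -0.1000 × log₂(0.1000) = 0.3322
  p(0,1)=1/5: -0.2000 × log₂(0.2000) = 0.4644
  p(1,0)=3/5: -0.6000 × log₂(0.6000) = 0.4422
  p(1,1)=1/10: -0.1000 × log₂(0.1000) = 0.3322
H(X,Y) = 1.5710 bits


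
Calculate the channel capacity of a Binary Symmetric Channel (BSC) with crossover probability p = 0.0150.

For BSC with error probability p:
C = 1 - H(p) where H(p) is binary entropy
H(0.0150) = -0.0150 × log₂(0.0150) - 0.9850 × log₂(0.9850)
H(p) = 0.1124
C = 1 - 0.1124 = 0.8876 bits/use


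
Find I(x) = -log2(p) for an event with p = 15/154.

Information content I(x) = -log₂(p(x))
I = -log₂(15/154) = -log₂(0.0974)
I = 3.3599 bits


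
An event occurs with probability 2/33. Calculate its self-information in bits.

Information content I(x) = -log₂(p(x))
I = -log₂(2/33) = -log₂(0.0606)
I = 4.0444 bits


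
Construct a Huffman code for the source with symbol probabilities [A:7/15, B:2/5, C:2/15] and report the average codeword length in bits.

Huffman tree construction:
Combine smallest probabilities repeatedly
Resulting codes:
  A: 0 (length 1)
  B: 11 (length 2)
  C: 10 (length 2)
Average length = Σ p(s) × length(s) = 1.5333 bits


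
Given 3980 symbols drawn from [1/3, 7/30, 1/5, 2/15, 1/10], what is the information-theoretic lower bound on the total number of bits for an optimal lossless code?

Entropy H = 2.2024 bits/symbol
Minimum bits = H × n = 2.2024 × 3980
= 8765.46 bits


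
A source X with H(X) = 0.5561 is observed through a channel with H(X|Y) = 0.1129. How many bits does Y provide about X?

I(X;Y) = H(X) - H(X|Y)
I(X;Y) = 0.5561 - 0.1129 = 0.4432 bits


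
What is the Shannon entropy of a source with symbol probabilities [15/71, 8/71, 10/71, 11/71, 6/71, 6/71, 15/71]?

H(X) = -Σ p(x) log₂ p(x)
  -15/71 × log₂(15/71) = 0.4738
  -8/71 × log₂(8/71) = 0.3549
  -10/71 × log₂(10/71) = 0.3983
  -11/71 × log₂(11/71) = 0.4168
  -6/71 × log₂(6/71) = 0.3012
  -6/71 × log₂(6/71) = 0.3012
  -15/71 × log₂(15/71) = 0.4738
H(X) = 2.7202 bits


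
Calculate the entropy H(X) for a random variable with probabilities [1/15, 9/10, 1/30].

H(X) = -Σ p(x) log₂ p(x)
  -1/15 × log₂(1/15) = 0.2605
  -9/10 × log₂(9/10) = 0.1368
  -1/30 × log₂(1/30) = 0.1636
H(X) = 0.5608 bits


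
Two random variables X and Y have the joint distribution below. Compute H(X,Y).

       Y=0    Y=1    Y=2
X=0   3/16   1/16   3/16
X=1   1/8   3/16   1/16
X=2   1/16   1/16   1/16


H(X,Y) = -Σ p(x,y) log₂ p(x,y)
  p(0,0)=3/16: -0.1875 × log₂(0.1875) = 0.4528
  p(0,1)=1/16: -0.0625 × log₂(0.0625) = 0.2500
  p(0,2)=3/16: -0.1875 × log₂(0.1875) = 0.4528
  p(1,0)=1/8: -0.1250 × log₂(0.1250) = 0.3750
  p(1,1)=3/16: -0.1875 × log₂(0.1875) = 0.4528
  p(1,2)=1/16: -0.0625 × log₂(0.0625) = 0.2500
  p(2,0)=1/16: -0.0625 × log₂(0.0625) = 0.2500
  p(2,1)=1/16: -0.0625 × log₂(0.0625) = 0.2500
  p(2,2)=1/16: -0.0625 × log₂(0.0625) = 0.2500
H(X,Y) = 2.9835 bits


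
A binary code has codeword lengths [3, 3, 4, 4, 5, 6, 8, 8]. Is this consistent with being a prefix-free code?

Kraft inequality: Σ 2^(-l_i) ≤ 1 for prefix-free code
Calculating: 2^(-3) + 2^(-3) + 2^(-4) + 2^(-4) + 2^(-5) + 2^(-6) + 2^(-8) + 2^(-8)
= 0.125 + 0.125 + 0.0625 + 0.0625 + 0.03125 + 0.015625 + 0.00390625 + 0.00390625
= 0.4297
Since 0.4297 ≤ 1, prefix-free code exists


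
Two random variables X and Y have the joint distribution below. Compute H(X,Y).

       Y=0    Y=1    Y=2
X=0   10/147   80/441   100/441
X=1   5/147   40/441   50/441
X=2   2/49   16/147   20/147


H(X,Y) = -Σ p(x,y) log₂ p(x,y)
  p(0,0)=10/147: -0.0680 × log₂(0.0680) = 0.2638
  p(0,1)=80/441: -0.1814 × log₂(0.1814) = 0.4467
  p(0,2)=100/441: -0.2268 × log₂(0.2268) = 0.4854
  p(1,0)=5/147: -0.0340 × log₂(0.0340) = 0.1659
  p(1,1)=40/441: -0.0907 × log₂(0.0907) = 0.3141
  p(1,2)=50/441: -0.1134 × log₂(0.1134) = 0.3561
  p(2,0)=2/49: -0.0408 × log₂(0.0408) = 0.1884
  p(2,1)=16/147: -0.1088 × log₂(0.1088) = 0.3483
  p(2,2)=20/147: -0.1361 × log₂(0.1361) = 0.3915
H(X,Y) = 2.9602 bits


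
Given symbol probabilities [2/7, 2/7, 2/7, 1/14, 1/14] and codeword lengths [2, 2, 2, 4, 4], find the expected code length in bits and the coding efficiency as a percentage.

Average length L = Σ p_i × l_i = 2.2857 bits
Entropy H = 2.0931 bits
Efficiency η = H/L × 100% = 91.57%


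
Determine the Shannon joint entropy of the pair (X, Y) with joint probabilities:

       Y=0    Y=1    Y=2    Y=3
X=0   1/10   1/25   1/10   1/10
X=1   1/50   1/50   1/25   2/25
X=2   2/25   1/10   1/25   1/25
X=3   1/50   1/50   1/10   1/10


H(X,Y) = -Σ p(x,y) log₂ p(x,y)
  p(0,0)=1/10: -0.1000 × log₂(0.1000) = 0.3322
  p(0,1)=1/25: -0.0400 × log₂(0.0400) = 0.1858
  p(0,2)=1/10: -0.1000 × log₂(0.1000) = 0.3322
  p(0,3)=1/10: -0.1000 × log₂(0.1000) = 0.3322
  p(1,0)=1/50: -0.0200 × log₂(0.0200) = 0.1129
  p(1,1)=1/50: -0.0200 × log₂(0.0200) = 0.1129
  p(1,2)=1/25: -0.0400 × log₂(0.0400) = 0.1858
  p(1,3)=2/25: -0.0800 × log₂(0.0800) = 0.2915
  p(2,0)=2/25: -0.0800 × log₂(0.0800) = 0.2915
  p(2,1)=1/10: -0.1000 × log₂(0.1000) = 0.3322
  p(2,2)=1/25: -0.0400 × log₂(0.0400) = 0.1858
  p(2,3)=1/25: -0.0400 × log₂(0.0400) = 0.1858
  p(3,0)=1/50: -0.0200 × log₂(0.0200) = 0.1129
  p(3,1)=1/50: -0.0200 × log₂(0.0200) = 0.1129
  p(3,2)=1/10: -0.1000 × log₂(0.1000) = 0.3322
  p(3,3)=1/10: -0.1000 × log₂(0.1000) = 0.3322
H(X,Y) = 3.7707 bits


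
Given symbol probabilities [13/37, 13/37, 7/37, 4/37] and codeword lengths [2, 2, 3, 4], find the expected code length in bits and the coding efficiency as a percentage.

Average length L = Σ p_i × l_i = 2.4054 bits
Entropy H = 1.8618 bits
Efficiency η = H/L × 100% = 77.40%


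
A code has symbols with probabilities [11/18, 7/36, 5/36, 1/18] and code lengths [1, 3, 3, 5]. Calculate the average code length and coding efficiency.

Average length L = Σ p_i × l_i = 1.8889 bits
Entropy H = 1.5208 bits
Efficiency η = H/L × 100% = 80.51%


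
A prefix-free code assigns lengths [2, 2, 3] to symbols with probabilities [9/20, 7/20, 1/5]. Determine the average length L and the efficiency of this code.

Average length L = Σ p_i × l_i = 2.2000 bits
Entropy H = 1.5129 bits
Efficiency η = H/L × 100% = 68.77%


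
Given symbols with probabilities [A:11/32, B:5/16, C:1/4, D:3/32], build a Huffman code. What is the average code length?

Huffman tree construction:
Combine smallest probabilities repeatedly
Resulting codes:
  A: 11 (length 2)
  B: 10 (length 2)
  C: 01 (length 2)
  D: 00 (length 2)
Average length = Σ p(s) × length(s) = 2.0000 bits


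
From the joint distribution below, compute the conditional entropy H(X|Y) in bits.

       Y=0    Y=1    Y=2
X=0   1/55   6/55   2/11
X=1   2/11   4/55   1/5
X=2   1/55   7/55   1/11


H(X|Y) = Σ_y p(y) H(X|Y=y)
  p(Y=0) = 12/55, H(X|Y=0) = 0.8167
  p(Y=1) = 17/55, H(X|Y=1) = 1.5486
  p(Y=2) = 26/55, H(X|Y=2) = 1.5126
H(X|Y) = 0.2182×0.8167 + 0.3091×1.5486 + 0.4727×1.5126 = 1.3719 bits


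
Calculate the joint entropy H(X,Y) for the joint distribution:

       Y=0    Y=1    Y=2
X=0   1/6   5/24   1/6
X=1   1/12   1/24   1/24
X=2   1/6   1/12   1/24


H(X,Y) = -Σ p(x,y) log₂ p(x,y)
  p(0,0)=1/6: -0.1667 × log₂(0.1667) = 0.4308
  p(0,1)=5/24: -0.2083 × log₂(0.2083) = 0.4715
  p(0,2)=1/6: -0.1667 × log₂(0.1667) = 0.4308
  p(1,0)=1/12: -0.0833 × log₂(0.0833) = 0.2987
  p(1,1)=1/24: -0.0417 × log₂(0.0417) = 0.1910
  p(1,2)=1/24: -0.0417 × log₂(0.0417) = 0.1910
  p(2,0)=1/6: -0.1667 × log₂(0.1667) = 0.4308
  p(2,1)=1/12: -0.0833 × log₂(0.0833) = 0.2987
  p(2,2)=1/24: -0.0417 × log₂(0.0417) = 0.1910
H(X,Y) = 2.9346 bits


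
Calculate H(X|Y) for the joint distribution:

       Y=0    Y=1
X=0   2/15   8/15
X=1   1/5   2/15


H(X|Y) = Σ_y p(y) H(X|Y=y)
  p(Y=0) = 1/3, H(X|Y=0) = 0.9710
  p(Y=1) = 2/3, H(X|Y=1) = 0.7219
H(X|Y) = 0.3333×0.9710 + 0.6667×0.7219 = 0.8049 bits


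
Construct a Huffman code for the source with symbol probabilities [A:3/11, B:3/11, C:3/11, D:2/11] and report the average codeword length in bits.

Huffman tree construction:
Combine smallest probabilities repeatedly
Resulting codes:
  A: 01 (length 2)
  B: 10 (length 2)
  C: 11 (length 2)
  D: 00 (length 2)
Average length = Σ p(s) × length(s) = 2.0000 bits


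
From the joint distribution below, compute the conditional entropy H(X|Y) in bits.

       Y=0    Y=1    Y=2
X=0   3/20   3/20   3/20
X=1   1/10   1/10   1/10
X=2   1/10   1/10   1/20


H(X|Y) = Σ_y p(y) H(X|Y=y)
  p(Y=0) = 7/20, H(X|Y=0) = 1.5567
  p(Y=1) = 7/20, H(X|Y=1) = 1.5567
  p(Y=2) = 3/10, H(X|Y=2) = 1.4591
H(X|Y) = 0.3500×1.5567 + 0.3500×1.5567 + 0.3000×1.4591 = 1.5274 bits


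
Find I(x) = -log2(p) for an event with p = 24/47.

Information content I(x) = -log₂(p(x))
I = -log₂(24/47) = -log₂(0.5106)
I = 0.9696 bits


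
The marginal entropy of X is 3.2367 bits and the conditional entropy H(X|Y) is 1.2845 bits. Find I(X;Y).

I(X;Y) = H(X) - H(X|Y)
I(X;Y) = 3.2367 - 1.2845 = 1.9522 bits


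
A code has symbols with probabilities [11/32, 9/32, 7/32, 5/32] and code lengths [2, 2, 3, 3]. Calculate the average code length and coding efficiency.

Average length L = Σ p_i × l_i = 2.3750 bits
Entropy H = 1.9424 bits
Efficiency η = H/L × 100% = 81.78%


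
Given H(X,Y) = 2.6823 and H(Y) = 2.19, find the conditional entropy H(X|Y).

Chain rule: H(X,Y) = H(X|Y) + H(Y)
H(X|Y) = H(X,Y) - H(Y) = 2.6823 - 2.19 = 0.4923 bits


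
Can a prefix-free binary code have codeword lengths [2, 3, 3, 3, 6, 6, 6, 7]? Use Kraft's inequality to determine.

Kraft inequality: Σ 2^(-l_i) ≤ 1 for prefix-free code
Calculating: 2^(-2) + 2^(-3) + 2^(-3) + 2^(-3) + 2^(-6) + 2^(-6) + 2^(-6) + 2^(-7)
= 0.25 + 0.125 + 0.125 + 0.125 + 0.015625 + 0.015625 + 0.015625 + 0.0078125
= 0.6797
Since 0.6797 ≤ 1, prefix-free code exists


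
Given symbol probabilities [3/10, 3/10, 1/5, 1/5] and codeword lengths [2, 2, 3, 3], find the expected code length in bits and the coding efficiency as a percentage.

Average length L = Σ p_i × l_i = 2.4000 bits
Entropy H = 1.9710 bits
Efficiency η = H/L × 100% = 82.12%


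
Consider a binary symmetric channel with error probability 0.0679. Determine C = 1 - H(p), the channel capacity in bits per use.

For BSC with error probability p:
C = 1 - H(p) where H(p) is binary entropy
H(0.0679) = -0.0679 × log₂(0.0679) - 0.9321 × log₂(0.9321)
H(p) = 0.3580
C = 1 - 0.3580 = 0.6420 bits/use


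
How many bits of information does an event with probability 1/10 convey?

Information content I(x) = -log₂(p(x))
I = -log₂(1/10) = -log₂(0.1000)
I = 3.3219 bits


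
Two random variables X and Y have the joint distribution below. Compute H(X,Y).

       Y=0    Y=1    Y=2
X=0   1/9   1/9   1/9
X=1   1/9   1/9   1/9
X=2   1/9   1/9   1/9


H(X,Y) = -Σ p(x,y) log₂ p(x,y)
  p(0,0)=1/9: -0.1111 × log₂(0.1111) = 0.3522
  p(0,1)=1/9: -0.1111 × log₂(0.1111) = 0.3522
  p(0,2)=1/9: -0.1111 × log₂(0.1111) = 0.3522
  p(1,0)=1/9: -0.1111 × log₂(0.1111) = 0.3522
  p(1,1)=1/9: -0.1111 × log₂(0.1111) = 0.3522
  p(1,2)=1/9: -0.1111 × log₂(0.1111) = 0.3522
  p(2,0)=1/9: -0.1111 × log₂(0.1111) = 0.3522
  p(2,1)=1/9: -0.1111 × log₂(0.1111) = 0.3522
  p(2,2)=1/9: -0.1111 × log₂(0.1111) = 0.3522
H(X,Y) = 3.1699 bits


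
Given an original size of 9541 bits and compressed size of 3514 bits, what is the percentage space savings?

Space savings = (1 - Compressed/Original) × 100%
= (1 - 3514/9541) × 100%
= 63.17%


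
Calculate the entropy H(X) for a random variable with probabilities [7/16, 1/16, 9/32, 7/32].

H(X) = -Σ p(x) log₂ p(x)
  -7/16 × log₂(7/16) = 0.5218
  -1/16 × log₂(1/16) = 0.2500
  -9/32 × log₂(9/32) = 0.5147
  -7/32 × log₂(7/32) = 0.4796
H(X) = 1.7661 bits


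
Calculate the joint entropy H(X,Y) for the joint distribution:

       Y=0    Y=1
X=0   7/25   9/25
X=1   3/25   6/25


H(X,Y) = -Σ p(x,y) log₂ p(x,y)
  p(0,0)=7/25: -0.2800 × log₂(0.2800) = 0.5142
  p(0,1)=9/25: -0.3600 × log₂(0.3600) = 0.5306
  p(1,0)=3/25: -0.1200 × log₂(0.1200) = 0.3671
  p(1,1)=6/25: -0.2400 × log₂(0.2400) = 0.4941
H(X,Y) = 1.9060 bits


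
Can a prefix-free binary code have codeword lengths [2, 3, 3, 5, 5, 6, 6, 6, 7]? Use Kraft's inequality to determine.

Kraft inequality: Σ 2^(-l_i) ≤ 1 for prefix-free code
Calculating: 2^(-2) + 2^(-3) + 2^(-3) + 2^(-5) + 2^(-5) + 2^(-6) + 2^(-6) + 2^(-6) + 2^(-7)
= 0.25 + 0.125 + 0.125 + 0.03125 + 0.03125 + 0.015625 + 0.015625 + 0.015625 + 0.0078125
= 0.6172
Since 0.6172 ≤ 1, prefix-free code exists


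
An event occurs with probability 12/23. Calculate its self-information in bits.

Information content I(x) = -log₂(p(x))
I = -log₂(12/23) = -log₂(0.5217)
I = 0.9386 bits


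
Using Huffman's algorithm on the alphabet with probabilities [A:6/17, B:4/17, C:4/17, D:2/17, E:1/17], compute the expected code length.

Huffman tree construction:
Combine smallest probabilities repeatedly
Resulting codes:
  A: 11 (length 2)
  B: 01 (length 2)
  C: 10 (length 2)
  D: 001 (length 3)
  E: 000 (length 3)
Average length = Σ p(s) × length(s) = 2.1765 bits


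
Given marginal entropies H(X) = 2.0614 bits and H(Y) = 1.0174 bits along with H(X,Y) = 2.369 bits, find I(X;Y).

I(X;Y) = H(X) + H(Y) - H(X,Y)
I(X;Y) = 2.0614 + 1.0174 - 2.369 = 0.7098 bits


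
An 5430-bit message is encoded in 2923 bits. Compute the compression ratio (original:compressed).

Compression ratio = Original / Compressed
= 5430 / 2923 = 1.86:1


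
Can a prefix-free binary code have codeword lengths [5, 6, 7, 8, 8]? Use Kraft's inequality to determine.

Kraft inequality: Σ 2^(-l_i) ≤ 1 for prefix-free code
Calculating: 2^(-5) + 2^(-6) + 2^(-7) + 2^(-8) + 2^(-8)
= 0.03125 + 0.015625 + 0.0078125 + 0.00390625 + 0.00390625
= 0.0625
Since 0.0625 ≤ 1, prefix-free code exists


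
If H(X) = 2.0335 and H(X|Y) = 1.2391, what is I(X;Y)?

I(X;Y) = H(X) - H(X|Y)
I(X;Y) = 2.0335 - 1.2391 = 0.7944 bits


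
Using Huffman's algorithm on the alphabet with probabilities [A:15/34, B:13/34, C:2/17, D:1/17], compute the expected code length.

Huffman tree construction:
Combine smallest probabilities repeatedly
Resulting codes:
  A: 0 (length 1)
  B: 11 (length 2)
  C: 101 (length 3)
  D: 100 (length 3)
Average length = Σ p(s) × length(s) = 1.7353 bits


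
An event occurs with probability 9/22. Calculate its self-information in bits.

Information content I(x) = -log₂(p(x))
I = -log₂(9/22) = -log₂(0.4091)
I = 1.2895 bits


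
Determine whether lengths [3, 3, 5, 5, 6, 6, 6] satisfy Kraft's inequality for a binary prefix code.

Kraft inequality: Σ 2^(-l_i) ≤ 1 for prefix-free code
Calculating: 2^(-3) + 2^(-3) + 2^(-5) + 2^(-5) + 2^(-6) + 2^(-6) + 2^(-6)
= 0.125 + 0.125 + 0.03125 + 0.03125 + 0.015625 + 0.015625 + 0.015625
= 0.3594
Since 0.3594 ≤ 1, prefix-free code exists
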